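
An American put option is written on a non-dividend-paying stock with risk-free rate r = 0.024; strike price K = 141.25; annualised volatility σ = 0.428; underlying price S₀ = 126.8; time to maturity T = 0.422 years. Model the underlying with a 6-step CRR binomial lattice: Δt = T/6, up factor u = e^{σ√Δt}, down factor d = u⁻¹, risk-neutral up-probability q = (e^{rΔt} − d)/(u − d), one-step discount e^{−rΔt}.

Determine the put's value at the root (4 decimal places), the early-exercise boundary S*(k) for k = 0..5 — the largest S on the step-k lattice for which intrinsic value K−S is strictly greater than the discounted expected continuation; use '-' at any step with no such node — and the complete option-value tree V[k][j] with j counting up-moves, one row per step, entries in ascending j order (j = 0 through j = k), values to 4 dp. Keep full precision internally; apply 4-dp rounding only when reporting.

Δt=0.07033, u=1.12020, d=0.89270, q=0.47908, disc=e^(-rΔt)=0.99831
k=6 terminal: V=max(K-S,0) → 77.0780 60.7239 40.2020 14.4500 0.0000 0.0000 0.0000
k=5: j=0 S=71.8854 intr=69.3646 cont=69.1263 V=69.3646[EX]; j=1 S=90.2053 intr=51.0447 cont=50.8064 V=51.0447[EX]; j=2 S=113.1940 intr=28.0560 cont=27.8177 V=28.0560[EX]; j=3 S=142.0414 intr=0.0000 cont=7.5146 V=7.5146[hold]; j=4 S=178.2404 intr=0.0000 cont=0.0000 V=0.0000[hold]; j=5 S=223.6648 intr=0.0000 cont=0.0000 V=0.0000[hold]  S*(5)=113.1940
k=4: j=0 S=80.5261 intr=60.7239 cont=60.4857 V=60.7239[EX]; j=1 S=101.0480 intr=40.2020 cont=39.9637 V=40.2020[EX]; j=2 S=126.8000 intr=14.4500 cont=18.1843 V=18.1843[hold]; j=3 S=159.1148 intr=0.0000 cont=3.9079 V=3.9079[hold]; j=4 S=199.6650 intr=0.0000 cont=0.0000 V=0.0000[hold]  S*(4)=101.0480
k=3: j=0 S=90.2053 intr=51.0447 cont=50.8064 V=51.0447[EX]; j=1 S=113.1940 intr=28.0560 cont=29.6037 V=29.6037[hold]; j=2 S=142.0414 intr=0.0000 cont=11.3256 V=11.3256[hold]; j=3 S=178.2404 intr=0.0000 cont=2.0323 V=2.0323[hold]  S*(3)=90.2053
k=2: j=0 S=101.0480 intr=40.2020 cont=40.7040 V=40.7040[hold]; j=1 S=126.8000 intr=14.4500 cont=20.8119 V=20.8119[hold]; j=2 S=159.1148 intr=0.0000 cont=6.8618 V=6.8618[hold]  S*(2)=-
k=1: j=0 S=113.1940 intr=28.0560 cont=31.1215 V=31.1215[hold]; j=1 S=142.0414 intr=0.0000 cont=14.1049 V=14.1049[hold]  S*(1)=-
k=0: j=0 S=126.8000 intr=14.4500 cont=22.9304 V=22.9304[hold]  S*(0)=-

price = 22.9304
boundary = - - - 90.2053 101.0480 113.1940
tree:
22.9304
31.1215 14.1049
40.7040 20.8119 6.8618
51.0447 29.6037 11.3256 2.0323
60.7239 40.2020 18.1843 3.9079 0.0000
69.3646 51.0447 28.0560 7.5146 0.0000 0.0000
77.0780 60.7239 40.2020 14.4500 0.0000 0.0000 0.0000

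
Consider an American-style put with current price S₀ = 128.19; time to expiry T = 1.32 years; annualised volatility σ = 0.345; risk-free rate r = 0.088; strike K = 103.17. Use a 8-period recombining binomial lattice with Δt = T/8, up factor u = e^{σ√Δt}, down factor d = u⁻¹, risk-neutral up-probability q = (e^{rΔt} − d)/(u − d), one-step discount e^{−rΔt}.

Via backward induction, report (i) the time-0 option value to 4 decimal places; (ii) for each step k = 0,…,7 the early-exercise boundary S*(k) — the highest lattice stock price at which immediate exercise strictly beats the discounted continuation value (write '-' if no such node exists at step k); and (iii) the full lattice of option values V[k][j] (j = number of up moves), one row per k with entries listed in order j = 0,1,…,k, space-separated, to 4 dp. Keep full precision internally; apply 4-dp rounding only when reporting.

price = 5.4133
boundary = - - - - 73.1824 63.6128 73.1824 84.1915
tree:
5.4133
8.6796 2.5154
13.5592 4.3671 0.8569
20.5377 7.4242 1.6349 0.1543
29.9876 12.2914 3.0878 0.3241 0.0000
39.5572 19.6580 5.7579 0.6809 0.0000 0.0000
47.8754 29.9876 10.5651 1.4304 0.0000 0.0000 0.0000
55.1059 39.5572 18.9785 3.0051 0.0000 0.0000 0.0000 0.0000
61.3909 47.8754 29.9876 6.3131 0.0000 0.0000 0.0000 0.0000 0.0000

Δt=0.16500  u=1.15043  d=0.86924  q=0.51704  discount=0.98558
step 8 (expiry): payoffs max(K−S,0) = 61.3909 47.8754 29.9876 6.3131 0.0000 0.0000 0.0000 0.0000 0.0000
step 7: (k=7,j=0): S=48.0641, (K−S)⁺=55.1059, hold=53.6187 ⇒ V=55.1059 exercise | (k=7,j=1): S=63.6128, (K−S)⁺=39.5572, hold=38.0700 ⇒ V=39.5572 exercise | (k=7,j=2): S=84.1915, (K−S)⁺=18.9785, hold=17.4912 ⇒ V=18.9785 exercise | (k=7,j=3): S=111.4275, (K−S)⁺=0.0000, hold=3.0051 ⇒ V=3.0051 continue | (k=7,j=4): S=147.4742, (K−S)⁺=0.0000, hold=0.0000 ⇒ V=0.0000 continue | (k=7,j=5): S=195.1820, (K−S)⁺=0.0000, hold=0.0000 ⇒ V=0.0000 continue | (k=7,j=6): S=258.3233, (K−S)⁺=0.0000, hold=0.0000 ⇒ V=0.0000 continue | (k=7,j=7): S=341.8907, (K−S)⁺=0.0000, hold=0.0000 ⇒ V=0.0000 continue  boundary S*=84.1915
step 6: (k=6,j=0): S=55.2946, (K−S)⁺=47.8754, hold=46.3882 ⇒ V=47.8754 exercise | (k=6,j=1): S=73.1824, (K−S)⁺=29.9876, hold=28.5004 ⇒ V=29.9876 exercise | (k=6,j=2): S=96.8569, (K−S)⁺=6.3131, hold=10.5651 ⇒ V=10.5651 continue | (k=6,j=3): S=128.1900, (K−S)⁺=0.0000, hold=1.4304 ⇒ V=1.4304 continue | (k=6,j=4): S=169.6594, (K−S)⁺=0.0000, hold=0.0000 ⇒ V=0.0000 continue | (k=6,j=5): S=224.5441, (K−S)⁺=0.0000, hold=0.0000 ⇒ V=0.0000 continue | (k=6,j=6): S=297.1840, (K−S)⁺=0.0000, hold=0.0000 ⇒ V=0.0000 continue  boundary S*=73.1824
step 5: (k=5,j=0): S=63.6128, (K−S)⁺=39.5572, hold=38.0700 ⇒ V=39.5572 exercise | (k=5,j=1): S=84.1915, (K−S)⁺=18.9785, hold=19.6580 ⇒ V=19.6580 continue | (k=5,j=2): S=111.4275, (K−S)⁺=0.0000, hold=5.7579 ⇒ V=5.7579 continue | (k=5,j=3): S=147.4742, (K−S)⁺=0.0000, hold=0.6809 ⇒ V=0.6809 continue | (k=5,j=4): S=195.1820, (K−S)⁺=0.0000, hold=0.0000 ⇒ V=0.0000 continue | (k=5,j=5): S=258.3233, (K−S)⁺=0.0000, hold=0.0000 ⇒ V=0.0000 continue  boundary S*=63.6128
step 4: (k=4,j=0): S=73.1824, (K−S)⁺=29.9876, hold=28.8467 ⇒ V=29.9876 exercise | (k=4,j=1): S=96.8569, (K−S)⁺=6.3131, hold=12.2914 ⇒ V=12.2914 continue | (k=4,j=2): S=128.1900, (K−S)⁺=0.0000, hold=3.0878 ⇒ V=3.0878 continue | (k=4,j=3): S=169.6594, (K−S)⁺=0.0000, hold=0.3241 ⇒ V=0.3241 continue | (k=4,j=4): S=224.5441, (K−S)⁺=0.0000, hold=0.0000 ⇒ V=0.0000 continue  boundary S*=73.1824
step 3: (k=3,j=0): S=84.1915, (K−S)⁺=18.9785, hold=20.5377 ⇒ V=20.5377 continue | (k=3,j=1): S=111.4275, (K−S)⁺=0.0000, hold=7.4242 ⇒ V=7.4242 continue | (k=3,j=2): S=147.4742, (K−S)⁺=0.0000, hold=1.6349 ⇒ V=1.6349 continue | (k=3,j=3): S=195.1820, (K−S)⁺=0.0000, hold=0.1543 ⇒ V=0.1543 continue  boundary S*=-
step 2: (k=2,j=0): S=96.8569, (K−S)⁺=6.3131, hold=13.5592 ⇒ V=13.5592 continue | (k=2,j=1): S=128.1900, (K−S)⁺=0.0000, hold=4.3671 ⇒ V=4.3671 continue | (k=2,j=2): S=169.6594, (K−S)⁺=0.0000, hold=0.8569 ⇒ V=0.8569 continue  boundary S*=-
step 1: (k=1,j=0): S=111.4275, (K−S)⁺=0.0000, hold=8.6796 ⇒ V=8.6796 continue | (k=1,j=1): S=147.4742, (K−S)⁺=0.0000, hold=2.5154 ⇒ V=2.5154 continue  boundary S*=-
step 0: (k=0,j=0): S=128.1900, (K−S)⁺=0.0000, hold=5.4133 ⇒ V=5.4133 continue  boundary S*=-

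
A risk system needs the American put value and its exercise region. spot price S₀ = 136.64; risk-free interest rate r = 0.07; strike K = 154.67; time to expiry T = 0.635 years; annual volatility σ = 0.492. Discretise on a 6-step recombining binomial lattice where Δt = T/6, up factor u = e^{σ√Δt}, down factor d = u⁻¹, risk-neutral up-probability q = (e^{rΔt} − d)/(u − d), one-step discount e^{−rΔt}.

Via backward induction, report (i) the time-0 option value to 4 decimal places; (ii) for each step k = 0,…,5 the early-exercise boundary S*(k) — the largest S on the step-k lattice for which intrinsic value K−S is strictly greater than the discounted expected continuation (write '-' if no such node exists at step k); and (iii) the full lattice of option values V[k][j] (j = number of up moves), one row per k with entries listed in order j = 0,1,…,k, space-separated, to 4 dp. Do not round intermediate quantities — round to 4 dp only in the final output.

price = 30.1312
boundary = - - 99.2096 84.5359 99.2096 116.4302
tree:
30.1312
41.6509 18.2742
55.4604 27.5222 8.6643
70.1341 39.9868 14.6143 2.4339
82.6374 55.4604 24.0526 4.7447 0.0000
93.2914 70.1341 38.2398 9.2491 0.0000 0.0000
102.3696 82.6374 55.4604 18.0300 0.0000 0.0000 0.0000

Δt=0.10583  u=1.17358  d=0.85209  q=0.48320  discount=0.99262
step 6 (expiry): payoffs max(K−S,0) = 102.3696 82.6374 55.4604 18.0300 0.0000 0.0000 0.0000
step 5: (k=5,j=0): S=61.3786, (K−S)⁺=93.2914, hold=92.1498 ⇒ V=93.2914 exercise | (k=5,j=1): S=84.5359, (K−S)⁺=70.1341, hold=68.9924 ⇒ V=70.1341 exercise | (k=5,j=2): S=116.4302, (K−S)⁺=38.2398, hold=37.0982 ⇒ V=38.2398 exercise | (k=5,j=3): S=160.3578, (K−S)⁺=0.0000, hold=9.2491 ⇒ V=9.2491 continue | (k=5,j=4): S=220.8586, (K−S)⁺=0.0000, hold=0.0000 ⇒ V=0.0000 continue | (k=5,j=5): S=304.1855, (K−S)⁺=0.0000, hold=0.0000 ⇒ V=0.0000 continue  boundary S*=116.4302
step 4: (k=4,j=0): S=72.0326, (K−S)⁺=82.6374, hold=81.4958 ⇒ V=82.6374 exercise | (k=4,j=1): S=99.2096, (K−S)⁺=55.4604, hold=54.3188 ⇒ V=55.4604 exercise | (k=4,j=2): S=136.6400, (K−S)⁺=18.0300, hold=24.0526 ⇒ V=24.0526 continue | (k=4,j=3): S=188.1924, (K−S)⁺=0.0000, hold=4.7447 ⇒ V=4.7447 continue | (k=4,j=4): S=259.1949, (K−S)⁺=0.0000, hold=0.0000 ⇒ V=0.0000 continue  boundary S*=99.2096
step 3: (k=3,j=0): S=84.5359, (K−S)⁺=70.1341, hold=68.9924 ⇒ V=70.1341 exercise | (k=3,j=1): S=116.4302, (K−S)⁺=38.2398, hold=39.9868 ⇒ V=39.9868 continue | (k=3,j=2): S=160.3578, (K−S)⁺=0.0000, hold=14.6143 ⇒ V=14.6143 continue | (k=3,j=3): S=220.8586, (K−S)⁺=0.0000, hold=2.4339 ⇒ V=2.4339 continue  boundary S*=84.5359
step 2: (k=2,j=0): S=99.2096, (K−S)⁺=55.4604, hold=55.1568 ⇒ V=55.4604 exercise | (k=2,j=1): S=136.6400, (K−S)⁺=18.0300, hold=27.5222 ⇒ V=27.5222 continue | (k=2,j=2): S=188.1924, (K−S)⁺=0.0000, hold=8.6643 ⇒ V=8.6643 continue  boundary S*=99.2096
step 1: (k=1,j=0): S=116.4302, (K−S)⁺=38.2398, hold=41.6509 ⇒ V=41.6509 continue | (k=1,j=1): S=160.3578, (K−S)⁺=0.0000, hold=18.2742 ⇒ V=18.2742 continue  boundary S*=-
step 0: (k=0,j=0): S=136.6400, (K−S)⁺=18.0300, hold=30.1312 ⇒ V=30.1312 continue  boundary S*=-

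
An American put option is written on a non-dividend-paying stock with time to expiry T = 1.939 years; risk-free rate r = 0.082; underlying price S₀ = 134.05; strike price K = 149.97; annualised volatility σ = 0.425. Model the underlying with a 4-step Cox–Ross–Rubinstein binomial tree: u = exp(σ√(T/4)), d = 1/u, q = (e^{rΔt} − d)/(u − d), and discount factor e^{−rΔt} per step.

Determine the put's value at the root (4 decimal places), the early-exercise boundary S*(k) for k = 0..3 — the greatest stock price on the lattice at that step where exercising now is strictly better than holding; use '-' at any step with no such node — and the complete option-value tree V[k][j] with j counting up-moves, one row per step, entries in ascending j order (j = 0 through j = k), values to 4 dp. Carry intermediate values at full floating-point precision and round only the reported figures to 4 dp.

params: Δt=0.48475 u=1.34434 d=0.74386 q=0.49409 e^(-rΔt)=0.96103
t_4 payoffs: 108.9276 75.7964 15.9200 0.0000 0.0000
t_3: node(3,0) S=55.1748 payoff=94.7952 vs cont=88.9509 → 94.7952 [stop]  node(3,1) S=99.7145 payoff=50.2555 vs cont=44.4112 → 50.2555 [stop]  node(3,2) S=180.2086 payoff=0.0000 vs cont=7.7402 → 7.7402 [wait]  node(3,3) S=325.6811 payoff=0.0000 vs cont=0.0000 → 0.0000 [wait]  ⇒ S*(3)=99.7145
t_2: node(2,0) S=74.1736 payoff=75.7964 vs cont=69.9520 → 75.7964 [stop]  node(2,1) S=134.0500 payoff=15.9200 vs cont=28.1093 → 28.1093 [wait]  node(2,2) S=242.2613 payoff=0.0000 vs cont=3.7633 → 3.7633 [wait]  ⇒ S*(2)=74.1736
t_1: node(1,0) S=99.7145 payoff=50.2555 vs cont=50.1991 → 50.2555 [stop]  node(1,1) S=180.2086 payoff=0.0000 vs cont=15.4536 → 15.4536 [wait]  ⇒ S*(1)=99.7145
t_0: node(0,0) S=134.0500 payoff=15.9200 vs cont=31.7719 → 31.7719 [wait]  ⇒ S*(0)=-

price = 31.7719
boundary = - 99.7145 74.1736 99.7145
tree:
31.7719
50.2555 15.4536
75.7964 28.1093 3.7633
94.7952 50.2555 7.7402 0.0000
108.9276 75.7964 15.9200 0.0000 0.0000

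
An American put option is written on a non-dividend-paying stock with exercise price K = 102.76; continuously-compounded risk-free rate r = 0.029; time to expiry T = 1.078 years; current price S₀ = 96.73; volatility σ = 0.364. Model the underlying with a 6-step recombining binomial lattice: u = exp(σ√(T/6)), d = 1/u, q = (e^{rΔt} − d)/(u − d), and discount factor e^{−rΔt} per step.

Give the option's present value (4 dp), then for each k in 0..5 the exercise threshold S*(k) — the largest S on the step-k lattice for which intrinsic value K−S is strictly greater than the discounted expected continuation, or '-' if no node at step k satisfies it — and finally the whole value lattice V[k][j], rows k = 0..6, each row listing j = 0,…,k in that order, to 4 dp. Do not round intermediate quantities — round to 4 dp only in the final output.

Δt=0.17967, u=1.16683, d=0.85702, q=0.47837, disc=e^(-rΔt)=0.99480
k=6 terminal: V=max(K-S,0) → 64.4317 50.5764 31.7127 6.0300 0.0000 0.0000 0.0000
k=5: j=0 S=44.7226 intr=58.0374 cont=57.5034 V=58.0374[EX]; j=1 S=60.8892 intr=41.8708 cont=41.3367 V=41.8708[EX]; j=2 S=82.9000 intr=19.8600 cont=19.3260 V=19.8600[EX]; j=3 S=112.8673 intr=0.0000 cont=3.1291 V=3.1291[hold]; j=4 S=153.6674 intr=0.0000 cont=0.0000 V=0.0000[hold]; j=5 S=209.2164 intr=0.0000 cont=0.0000 V=0.0000[hold]  S*(5)=82.9000
k=4: j=0 S=52.1836 intr=50.5764 cont=50.0424 V=50.5764[EX]; j=1 S=71.0473 intr=31.7127 cont=31.1787 V=31.7127[EX]; j=2 S=96.7300 intr=6.0300 cont=11.7949 V=11.7949[hold]; j=3 S=131.6967 intr=0.0000 cont=1.6238 V=1.6238[hold]; j=4 S=179.3035 intr=0.0000 cont=0.0000 V=0.0000[hold]  S*(4)=71.0473
k=3: j=0 S=60.8892 intr=41.8708 cont=41.3367 V=41.8708[EX]; j=1 S=82.9000 intr=19.8600 cont=22.0694 V=22.0694[hold]; j=2 S=112.8673 intr=0.0000 cont=6.8934 V=6.8934[hold]; j=3 S=153.6674 intr=0.0000 cont=0.8426 V=0.8426[hold]  S*(3)=60.8892
k=2: j=0 S=71.0473 intr=31.7127 cont=32.2301 V=32.2301[hold]; j=1 S=96.7300 intr=6.0300 cont=14.7328 V=14.7328[hold]; j=2 S=131.6967 intr=0.0000 cont=3.9781 V=3.9781[hold]  S*(2)=-
k=1: j=0 S=82.9000 intr=19.8600 cont=23.7360 V=23.7360[hold]; j=1 S=112.8673 intr=0.0000 cont=9.5383 V=9.5383[hold]  S*(1)=-
k=0: j=0 S=96.7300 intr=6.0300 cont=16.8562 V=16.8562[hold]  S*(0)=-

price = 16.8562
boundary = - - - 60.8892 71.0473 82.9000
tree:
16.8562
23.7360 9.5383
32.2301 14.7328 3.9781
41.8708 22.0694 6.8934 0.8426
50.5764 31.7127 11.7949 1.6238 0.0000
58.0374 41.8708 19.8600 3.1291 0.0000 0.0000
64.4317 50.5764 31.7127 6.0300 0.0000 0.0000 0.0000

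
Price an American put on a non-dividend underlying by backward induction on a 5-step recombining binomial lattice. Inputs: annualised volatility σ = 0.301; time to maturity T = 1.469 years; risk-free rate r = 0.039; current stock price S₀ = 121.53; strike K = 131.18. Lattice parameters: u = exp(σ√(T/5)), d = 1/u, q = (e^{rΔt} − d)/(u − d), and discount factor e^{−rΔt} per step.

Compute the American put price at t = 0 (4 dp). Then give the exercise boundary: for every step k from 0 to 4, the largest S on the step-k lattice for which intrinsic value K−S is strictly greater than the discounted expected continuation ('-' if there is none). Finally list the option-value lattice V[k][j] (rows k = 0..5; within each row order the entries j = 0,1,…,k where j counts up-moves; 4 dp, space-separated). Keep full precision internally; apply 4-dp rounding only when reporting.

price = 20.3368
boundary = - - 87.6943 74.4930 87.6943
tree:
20.3368
30.3785 10.5442
43.4857 17.6858 3.4884
56.6870 28.5603 6.9800 0.0000
67.9010 43.4857 13.9662 0.0000 0.0000
77.4269 56.6870 27.9449 0.0000 0.0000 0.0000

params: Δt=0.29380 u=1.17722 d=0.84946 q=0.49446 e^(-rΔt)=0.98861
t_5 payoffs: 77.4269 56.6870 27.9449 0.0000 0.0000 0.0000
t_4: node(4,0) S=63.2790 payoff=67.9010 vs cont=66.4065 → 67.9010 [stop]  node(4,1) S=87.6943 payoff=43.4857 vs cont=41.9912 → 43.4857 [stop]  node(4,2) S=121.5300 payoff=9.6500 vs cont=13.9662 → 13.9662 [wait]  node(4,3) S=168.4207 payoff=0.0000 vs cont=0.0000 → 0.0000 [wait]  node(4,4) S=233.4036 payoff=0.0000 vs cont=0.0000 → 0.0000 [wait]  ⇒ S*(4)=87.6943
t_3: node(3,0) S=74.4930 payoff=56.6870 vs cont=55.1925 → 56.6870 [stop]  node(3,1) S=103.2351 payoff=27.9449 vs cont=28.5603 → 28.5603 [wait]  node(3,2) S=143.0670 payoff=0.0000 vs cont=6.9800 → 6.9800 [wait]  node(3,3) S=198.2675 payoff=0.0000 vs cont=0.0000 → 0.0000 [wait]  ⇒ S*(3)=74.4930
t_2: node(2,0) S=87.6943 payoff=43.4857 vs cont=42.2920 → 43.4857 [stop]  node(2,1) S=121.5300 payoff=9.6500 vs cont=17.6858 → 17.6858 [wait]  node(2,2) S=168.4207 payoff=0.0000 vs cont=3.4884 → 3.4884 [wait]  ⇒ S*(2)=87.6943
t_1: node(1,0) S=103.2351 payoff=27.9449 vs cont=30.3785 → 30.3785 [wait]  node(1,1) S=143.0670 payoff=0.0000 vs cont=10.5442 → 10.5442 [wait]  ⇒ S*(1)=-
t_0: node(0,0) S=121.5300 payoff=9.6500 vs cont=20.3368 → 20.3368 [wait]  ⇒ S*(0)=-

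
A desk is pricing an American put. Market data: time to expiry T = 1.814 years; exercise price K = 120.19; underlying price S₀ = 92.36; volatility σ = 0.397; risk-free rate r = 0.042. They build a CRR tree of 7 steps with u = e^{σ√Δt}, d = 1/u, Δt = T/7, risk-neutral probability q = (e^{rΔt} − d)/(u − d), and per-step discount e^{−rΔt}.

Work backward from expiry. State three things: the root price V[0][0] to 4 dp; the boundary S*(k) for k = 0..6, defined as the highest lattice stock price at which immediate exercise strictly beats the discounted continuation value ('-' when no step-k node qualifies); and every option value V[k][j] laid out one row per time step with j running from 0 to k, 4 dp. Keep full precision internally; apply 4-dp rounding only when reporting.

params: Δt=0.25914 u=1.22397 d=0.81702 q=0.47654 e^(-rΔt)=0.98918
t_7 payoffs: 97.7462 86.5671 69.8197 44.7304 7.1444 0.0000 0.0000 0.0000
t_6: node(6,0) S=27.4705 payoff=92.7195 vs cont=91.4185 → 92.7195 [stop]  node(6,1) S=41.1534 payoff=79.0366 vs cont=77.7356 → 79.0366 [stop]  node(6,2) S=61.6516 payoff=58.5384 vs cont=57.2373 → 58.5384 [stop]  node(6,3) S=92.3600 payoff=27.8300 vs cont=26.5289 → 27.8300 [stop]  node(6,4) S=138.3640 payoff=0.0000 vs cont=3.6993 → 3.6993 [wait]  node(6,5) S=207.2825 payoff=0.0000 vs cont=0.0000 → 0.0000 [wait]  node(6,6) S=310.5288 payoff=0.0000 vs cont=0.0000 → 0.0000 [wait]  ⇒ S*(6)=92.3600
t_5: node(5,0) S=33.6229 payoff=86.5671 vs cont=85.2660 → 86.5671 [stop]  node(5,1) S=50.3703 payoff=69.8197 vs cont=68.5186 → 69.8197 [stop]  node(5,2) S=75.4596 payoff=44.7304 vs cont=43.4294 → 44.7304 [stop]  node(5,3) S=113.0456 payoff=7.1444 vs cont=16.1540 → 16.1540 [wait]  node(5,4) S=169.3530 payoff=0.0000 vs cont=1.9155 → 1.9155 [wait]  node(5,5) S=253.7069 payoff=0.0000 vs cont=0.0000 → 0.0000 [wait]  ⇒ S*(5)=75.4596
t_4: node(4,0) S=41.1534 payoff=79.0366 vs cont=77.7356 → 79.0366 [stop]  node(4,1) S=61.6516 payoff=58.5384 vs cont=57.2373 → 58.5384 [stop]  node(4,2) S=92.3600 payoff=27.8300 vs cont=30.7759 → 30.7759 [wait]  node(4,3) S=138.3640 payoff=0.0000 vs cont=9.2674 → 9.2674 [wait]  node(4,4) S=207.2825 payoff=0.0000 vs cont=0.9918 → 0.9918 [wait]  ⇒ S*(4)=61.6516
t_3: node(3,0) S=50.3703 payoff=69.8197 vs cont=68.5186 → 69.8197 [stop]  node(3,1) S=75.4596 payoff=44.7304 vs cont=44.8180 → 44.8180 [wait]  node(3,2) S=113.0456 payoff=7.1444 vs cont=20.3041 → 20.3041 [wait]  node(3,3) S=169.3530 payoff=0.0000 vs cont=5.2662 → 5.2662 [wait]  ⇒ S*(3)=50.3703
t_2: node(2,0) S=61.6516 payoff=58.5384 vs cont=57.2786 → 58.5384 [stop]  node(2,1) S=92.3600 payoff=27.8300 vs cont=32.7775 → 32.7775 [wait]  node(2,2) S=138.3640 payoff=0.0000 vs cont=12.9957 → 12.9957 [wait]  ⇒ S*(2)=61.6516
t_1: node(1,0) S=75.4596 payoff=44.7304 vs cont=45.7615 → 45.7615 [wait]  node(1,1) S=113.0456 payoff=7.1444 vs cont=23.0980 → 23.0980 [wait]  ⇒ S*(1)=-
t_0: node(0,0) S=92.3600 payoff=27.8300 vs cont=34.5830 → 34.5830 [wait]  ⇒ S*(0)=-

price = 34.5830
boundary = - - 61.6516 50.3703 61.6516 75.4596 92.3600
tree:
34.5830
45.7615 23.0980
58.5384 32.7775 12.9957
69.8197 44.8180 20.3041 5.2662
79.0366 58.5384 30.7759 9.2674 0.9918
86.5671 69.8197 44.7304 16.1540 1.9155 0.0000
92.7195 79.0366 58.5384 27.8300 3.6993 0.0000 0.0000
97.7462 86.5671 69.8197 44.7304 7.1444 0.0000 0.0000 0.0000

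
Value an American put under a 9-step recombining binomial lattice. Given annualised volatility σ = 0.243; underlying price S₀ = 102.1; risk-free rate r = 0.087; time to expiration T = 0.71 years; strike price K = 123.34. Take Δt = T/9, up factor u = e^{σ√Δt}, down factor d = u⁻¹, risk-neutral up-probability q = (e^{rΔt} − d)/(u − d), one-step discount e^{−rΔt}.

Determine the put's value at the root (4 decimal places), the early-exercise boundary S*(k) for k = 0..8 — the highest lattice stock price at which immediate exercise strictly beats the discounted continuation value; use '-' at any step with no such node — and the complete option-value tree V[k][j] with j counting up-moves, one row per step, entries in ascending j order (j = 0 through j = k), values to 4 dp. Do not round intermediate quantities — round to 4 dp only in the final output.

params: Δt=0.07889 u=1.07063 d=0.93403 q=0.53336 e^(-rΔt)=0.99316
t_9 payoffs: 68.1001 60.0207 50.7597 40.1442 27.9760 14.0282 0.0000 0.0000 0.0000 0.0000
t_8: node(8,0) S=59.1418 payoff=64.1982 vs cont=63.3546 → 64.1982 [stop]  node(8,1) S=67.7918 payoff=55.5482 vs cont=54.7045 → 55.5482 [stop]  node(8,2) S=77.7070 payoff=45.6330 vs cont=44.7894 → 45.6330 [stop]  node(8,3) S=89.0724 payoff=34.2676 vs cont=33.4240 → 34.2676 [stop]  node(8,4) S=102.1000 payoff=21.2400 vs cont=20.3964 → 21.2400 [stop]  node(8,5) S=117.0330 payoff=6.3070 vs cont=6.5014 → 6.5014 [wait]  node(8,6) S=134.1502 payoff=0.0000 vs cont=0.0000 → 0.0000 [wait]  node(8,7) S=153.7709 payoff=0.0000 vs cont=0.0000 → 0.0000 [wait]  node(8,8) S=176.2612 payoff=0.0000 vs cont=0.0000 → 0.0000 [wait]  ⇒ S*(8)=102.1000
t_7: node(7,0) S=63.3193 payoff=60.0207 vs cont=59.1771 → 60.0207 [stop]  node(7,1) S=72.5803 payoff=50.7597 vs cont=49.9161 → 50.7597 [stop]  node(7,2) S=83.1958 payoff=40.1442 vs cont=39.3005 → 40.1442 [stop]  node(7,3) S=95.3640 payoff=27.9760 vs cont=27.1324 → 27.9760 [stop]  node(7,4) S=109.3118 payoff=14.0282 vs cont=13.2875 → 14.0282 [stop]  node(7,5) S=125.2997 payoff=0.0000 vs cont=3.0131 → 3.0131 [wait]  node(7,6) S=143.6259 payoff=0.0000 vs cont=0.0000 → 0.0000 [wait]  node(7,7) S=164.6325 payoff=0.0000 vs cont=0.0000 → 0.0000 [wait]  ⇒ S*(7)=109.3118
t_6: node(6,0) S=67.7918 payoff=55.5482 vs cont=54.7045 → 55.5482 [stop]  node(6,1) S=77.7070 payoff=45.6330 vs cont=44.7894 → 45.6330 [stop]  node(6,2) S=89.0724 payoff=34.2676 vs cont=33.4240 → 34.2676 [stop]  node(6,3) S=102.1000 payoff=21.2400 vs cont=20.3964 → 21.2400 [stop]  node(6,4) S=117.0330 payoff=6.3070 vs cont=8.0974 → 8.0974 [wait]  node(6,5) S=134.1502 payoff=0.0000 vs cont=1.3964 → 1.3964 [wait]  node(6,6) S=153.7709 payoff=0.0000 vs cont=0.0000 → 0.0000 [wait]  ⇒ S*(6)=102.1000
t_5: node(5,0) S=72.5803 payoff=50.7597 vs cont=49.9161 → 50.7597 [stop]  node(5,1) S=83.1958 payoff=40.1442 vs cont=39.3005 → 40.1442 [stop]  node(5,2) S=95.3640 payoff=27.9760 vs cont=27.1324 → 27.9760 [stop]  node(5,3) S=109.3118 payoff=14.0282 vs cont=14.1330 → 14.1330 [wait]  node(5,4) S=125.2997 payoff=0.0000 vs cont=4.4925 → 4.4925 [wait]  node(5,5) S=143.6259 payoff=0.0000 vs cont=0.6472 → 0.6472 [wait]  ⇒ S*(5)=95.3640
t_4: node(4,0) S=77.7070 payoff=45.6330 vs cont=44.7894 → 45.6330 [stop]  node(4,1) S=89.0724 payoff=34.2676 vs cont=33.4240 → 34.2676 [stop]  node(4,2) S=102.1000 payoff=21.2400 vs cont=20.4519 → 21.2400 [stop]  node(4,3) S=117.0330 payoff=6.3070 vs cont=8.9296 → 8.9296 [wait]  node(4,4) S=134.1502 payoff=0.0000 vs cont=2.4248 → 2.4248 [wait]  ⇒ S*(4)=102.1000
t_3: node(3,0) S=83.1958 payoff=40.1442 vs cont=39.3005 → 40.1442 [stop]  node(3,1) S=95.3640 payoff=27.9760 vs cont=27.1324 → 27.9760 [stop]  node(3,2) S=109.3118 payoff=14.0282 vs cont=14.5738 → 14.5738 [wait]  node(3,3) S=125.2997 payoff=0.0000 vs cont=5.4229 → 5.4229 [wait]  ⇒ S*(3)=95.3640
t_2: node(2,0) S=89.0724 payoff=34.2676 vs cont=33.4240 → 34.2676 [stop]  node(2,1) S=102.1000 payoff=21.2400 vs cont=20.6854 → 21.2400 [stop]  node(2,2) S=117.0330 payoff=6.3070 vs cont=9.6268 → 9.6268 [wait]  ⇒ S*(2)=102.1000
t_1: node(1,0) S=95.3640 payoff=27.9760 vs cont=27.1324 → 27.9760 [stop]  node(1,1) S=109.3118 payoff=14.0282 vs cont=14.9431 → 14.9431 [wait]  ⇒ S*(1)=95.3640
t_0: node(0,0) S=102.1000 payoff=21.2400 vs cont=20.8810 → 21.2400 [stop]  ⇒ S*(0)=102.1000

price = 21.2400
boundary = 102.1000 95.3640 102.1000 95.3640 102.1000 95.3640 102.1000 109.3118 102.1000
tree:
21.2400
27.9760 14.9431
34.2676 21.2400 9.6268
40.1442 27.9760 14.5738 5.4229
45.6330 34.2676 21.2400 8.9296 2.4248
50.7597 40.1442 27.9760 14.1330 4.4925 0.6472
55.5482 45.6330 34.2676 21.2400 8.0974 1.3964 0.0000
60.0207 50.7597 40.1442 27.9760 14.0282 3.0131 0.0000 0.0000
64.1982 55.5482 45.6330 34.2676 21.2400 6.5014 0.0000 0.0000 0.0000
68.1001 60.0207 50.7597 40.1442 27.9760 14.0282 0.0000 0.0000 0.0000 0.0000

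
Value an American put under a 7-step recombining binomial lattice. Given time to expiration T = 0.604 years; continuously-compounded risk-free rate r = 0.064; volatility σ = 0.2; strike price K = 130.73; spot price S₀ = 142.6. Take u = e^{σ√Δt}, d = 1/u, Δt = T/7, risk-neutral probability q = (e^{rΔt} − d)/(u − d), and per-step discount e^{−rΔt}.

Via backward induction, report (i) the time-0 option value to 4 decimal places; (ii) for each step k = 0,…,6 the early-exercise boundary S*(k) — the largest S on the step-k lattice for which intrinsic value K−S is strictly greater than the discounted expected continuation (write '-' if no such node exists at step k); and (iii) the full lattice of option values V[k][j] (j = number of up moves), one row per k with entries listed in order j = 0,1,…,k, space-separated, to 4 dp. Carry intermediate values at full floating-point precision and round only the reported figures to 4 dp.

params: Δt=0.08629 u=1.06051 d=0.94294 q=0.53242 e^(-rΔt)=0.99449
t_7 payoffs: 36.2109 24.4264 11.1726 0.0000 0.0000 0.0000 0.0000 0.0000
t_6: node(6,0) S=100.2383 payoff=30.4917 vs cont=29.7718 → 30.4917 [stop]  node(6,1) S=112.7359 payoff=17.9941 vs cont=17.2741 → 17.9941 [stop]  node(6,2) S=126.7917 payoff=3.9383 vs cont=5.1953 → 5.1953 [wait]  node(6,3) S=142.6000 payoff=0.0000 vs cont=0.0000 → 0.0000 [wait]  node(6,4) S=160.3792 payoff=0.0000 vs cont=0.0000 → 0.0000 [wait]  node(6,5) S=180.3752 payoff=0.0000 vs cont=0.0000 → 0.0000 [wait]  node(6,6) S=202.8642 payoff=0.0000 vs cont=0.0000 → 0.0000 [wait]  ⇒ S*(6)=112.7359
t_5: node(5,0) S=106.3036 payoff=24.4264 vs cont=23.7065 → 24.4264 [stop]  node(5,1) S=119.5574 payoff=11.1726 vs cont=11.1182 → 11.1726 [stop]  node(5,2) S=134.4638 payoff=0.0000 vs cont=2.4158 → 2.4158 [wait]  node(5,3) S=151.2286 payoff=0.0000 vs cont=0.0000 → 0.0000 [wait]  node(5,4) S=170.0836 payoff=0.0000 vs cont=0.0000 → 0.0000 [wait]  node(5,5) S=191.2895 payoff=0.0000 vs cont=0.0000 → 0.0000 [wait]  ⇒ S*(5)=119.5574
t_4: node(4,0) S=112.7359 payoff=17.9941 vs cont=17.2741 → 17.9941 [stop]  node(4,1) S=126.7917 payoff=3.9383 vs cont=6.4745 → 6.4745 [wait]  node(4,2) S=142.6000 payoff=0.0000 vs cont=1.1234 → 1.1234 [wait]  node(4,3) S=160.3792 payoff=0.0000 vs cont=0.0000 → 0.0000 [wait]  node(4,4) S=180.3752 payoff=0.0000 vs cont=0.0000 → 0.0000 [wait]  ⇒ S*(4)=112.7359
t_3: node(3,0) S=119.5574 payoff=11.1726 vs cont=11.7955 → 11.7955 [wait]  node(3,1) S=134.4638 payoff=0.0000 vs cont=3.6055 → 3.6055 [wait]  node(3,2) S=151.2286 payoff=0.0000 vs cont=0.5224 → 0.5224 [wait]  node(3,3) S=170.0836 payoff=0.0000 vs cont=0.0000 → 0.0000 [wait]  ⇒ S*(3)=-
t_2: node(2,0) S=126.7917 payoff=3.9383 vs cont=7.3940 → 7.3940 [wait]  node(2,1) S=142.6000 payoff=0.0000 vs cont=1.9532 → 1.9532 [wait]  node(2,2) S=160.3792 payoff=0.0000 vs cont=0.2429 → 0.2429 [wait]  ⇒ S*(2)=-
t_1: node(1,0) S=134.4638 payoff=0.0000 vs cont=4.4724 → 4.4724 [wait]  node(1,1) S=151.2286 payoff=0.0000 vs cont=1.0369 → 1.0369 [wait]  ⇒ S*(1)=-
t_0: node(0,0) S=142.6000 payoff=0.0000 vs cont=2.6287 → 2.6287 [wait]  ⇒ S*(0)=-

price = 2.6287
boundary = - - - - 112.7359 119.5574 112.7359
tree:
2.6287
4.4724 1.0369
7.3940 1.9532 0.2429
11.7955 3.6055 0.5224 0.0000
17.9941 6.4745 1.1234 0.0000 0.0000
24.4264 11.1726 2.4158 0.0000 0.0000 0.0000
30.4917 17.9941 5.1953 0.0000 0.0000 0.0000 0.0000
36.2109 24.4264 11.1726 0.0000 0.0000 0.0000 0.0000 0.0000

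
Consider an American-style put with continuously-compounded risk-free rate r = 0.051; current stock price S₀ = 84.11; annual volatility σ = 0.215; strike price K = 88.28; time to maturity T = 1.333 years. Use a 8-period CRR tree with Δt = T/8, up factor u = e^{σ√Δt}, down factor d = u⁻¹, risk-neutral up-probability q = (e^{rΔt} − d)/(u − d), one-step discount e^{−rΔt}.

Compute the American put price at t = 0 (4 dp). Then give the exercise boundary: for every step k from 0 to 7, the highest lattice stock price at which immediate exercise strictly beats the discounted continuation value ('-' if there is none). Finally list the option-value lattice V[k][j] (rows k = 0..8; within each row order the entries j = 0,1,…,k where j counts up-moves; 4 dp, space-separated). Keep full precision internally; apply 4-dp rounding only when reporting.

price = 8.4943
boundary = - - 70.5697 64.6403 70.5697 64.6403 70.5697 77.0429
tree:
8.4943
12.4642 5.0636
17.7103 7.9507 2.5505
23.6397 12.0923 4.3569 0.9681
29.0709 17.7103 7.2384 1.8374 0.2024
34.0457 23.6397 11.6003 3.4349 0.4312 0.0000
38.6026 29.0709 17.7103 6.2963 0.9187 0.0000 0.0000
42.7765 34.0457 23.6397 11.2371 1.9572 0.0000 0.0000 0.0000
46.5998 38.6026 29.0709 17.7103 4.1700 0.0000 0.0000 0.0000 0.0000

params: Δt=0.16662 u=1.09173 d=0.91598 q=0.52663 e^(-rΔt)=0.99154
t_8 payoffs: 46.5998 38.6026 29.0709 17.7103 4.1700 0.0000 0.0000 0.0000 0.0000
t_7: node(7,0) S=45.5035 payoff=42.7765 vs cont=42.0295 → 42.7765 [stop]  node(7,1) S=54.2343 payoff=34.0457 vs cont=33.2987 → 34.0457 [stop]  node(7,2) S=64.6403 payoff=23.6397 vs cont=22.8927 → 23.6397 [stop]  node(7,3) S=77.0429 payoff=11.2371 vs cont=10.4900 → 11.2371 [stop]  node(7,4) S=91.8253 payoff=0.0000 vs cont=1.9572 → 1.9572 [wait]  node(7,5) S=109.4440 payoff=0.0000 vs cont=0.0000 → 0.0000 [wait]  node(7,6) S=130.4432 payoff=0.0000 vs cont=0.0000 → 0.0000 [wait]  node(7,7) S=155.4715 payoff=0.0000 vs cont=0.0000 → 0.0000 [wait]  ⇒ S*(7)=77.0429
t_6: node(6,0) S=49.6774 payoff=38.6026 vs cont=37.8555 → 38.6026 [stop]  node(6,1) S=59.2091 payoff=29.0709 vs cont=28.3239 → 29.0709 [stop]  node(6,2) S=70.5697 payoff=17.7103 vs cont=16.9633 → 17.7103 [stop]  node(6,3) S=84.1100 payoff=4.1700 vs cont=6.2963 → 6.2963 [wait]  node(6,4) S=100.2483 payoff=0.0000 vs cont=0.9187 → 0.9187 [wait]  node(6,5) S=119.4831 payoff=0.0000 vs cont=0.0000 → 0.0000 [wait]  node(6,6) S=142.4085 payoff=0.0000 vs cont=0.0000 → 0.0000 [wait]  ⇒ S*(6)=70.5697
t_5: node(5,0) S=54.2343 payoff=34.0457 vs cont=33.2987 → 34.0457 [stop]  node(5,1) S=64.6403 payoff=23.6397 vs cont=22.8927 → 23.6397 [stop]  node(5,2) S=77.0429 payoff=11.2371 vs cont=11.6003 → 11.6003 [wait]  node(5,3) S=91.8253 payoff=0.0000 vs cont=3.4349 → 3.4349 [wait]  node(5,4) S=109.4440 payoff=0.0000 vs cont=0.4312 → 0.4312 [wait]  node(5,5) S=130.4432 payoff=0.0000 vs cont=0.0000 → 0.0000 [wait]  ⇒ S*(5)=64.6403
t_4: node(4,0) S=59.2091 payoff=29.0709 vs cont=28.3239 → 29.0709 [stop]  node(4,1) S=70.5697 payoff=17.7103 vs cont=17.1530 → 17.7103 [stop]  node(4,2) S=84.1100 payoff=4.1700 vs cont=7.2384 → 7.2384 [wait]  node(4,3) S=100.2483 payoff=0.0000 vs cont=1.8374 → 1.8374 [wait]  node(4,4) S=119.4831 payoff=0.0000 vs cont=0.2024 → 0.2024 [wait]  ⇒ S*(4)=70.5697
t_3: node(3,0) S=64.6403 payoff=23.6397 vs cont=22.8927 → 23.6397 [stop]  node(3,1) S=77.0429 payoff=11.2371 vs cont=12.0923 → 12.0923 [wait]  node(3,2) S=91.8253 payoff=0.0000 vs cont=4.3569 → 4.3569 [wait]  node(3,3) S=109.4440 payoff=0.0000 vs cont=0.9681 → 0.9681 [wait]  ⇒ S*(3)=64.6403
t_2: node(2,0) S=70.5697 payoff=17.7103 vs cont=17.4099 → 17.7103 [stop]  node(2,1) S=84.1100 payoff=4.1700 vs cont=7.9507 → 7.9507 [wait]  node(2,2) S=100.2483 payoff=0.0000 vs cont=2.5505 → 2.5505 [wait]  ⇒ S*(2)=70.5697
t_1: node(1,0) S=77.0429 payoff=11.2371 vs cont=12.4642 → 12.4642 [wait]  node(1,1) S=91.8253 payoff=0.0000 vs cont=5.0636 → 5.0636 [wait]  ⇒ S*(1)=-
t_0: node(0,0) S=84.1100 payoff=4.1700 vs cont=8.4943 → 8.4943 [wait]  ⇒ S*(0)=-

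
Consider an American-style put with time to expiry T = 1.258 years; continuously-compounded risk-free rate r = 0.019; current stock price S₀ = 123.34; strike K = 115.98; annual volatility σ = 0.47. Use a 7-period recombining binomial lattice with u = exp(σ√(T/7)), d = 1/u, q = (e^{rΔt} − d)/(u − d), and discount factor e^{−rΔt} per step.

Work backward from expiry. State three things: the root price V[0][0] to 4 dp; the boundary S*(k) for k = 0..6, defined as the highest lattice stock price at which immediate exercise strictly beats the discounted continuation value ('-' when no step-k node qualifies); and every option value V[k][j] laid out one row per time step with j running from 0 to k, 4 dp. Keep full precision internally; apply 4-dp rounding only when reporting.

price = 20.8373
boundary = - - - - 55.5877 67.8438 82.8021
tree:
20.8373
28.5961 11.8434
38.0809 17.6245 5.1146
48.9510 25.5466 8.4139 1.2620
60.3923 35.8239 13.6178 2.3402 0.0000
70.4343 48.1362 21.5720 4.3395 0.0000 0.0000
78.6622 60.3923 33.1779 8.0468 0.0000 0.0000 0.0000
85.4037 70.4343 48.1362 14.9216 0.0000 0.0000 0.0000 0.0000

Δt=0.17971, u=1.22048, d=0.81935, q=0.45888, disc=e^(-rΔt)=0.99659
k=7 terminal: V=max(K-S,0) → 85.4037 70.4343 48.1362 14.9216 0.0000 0.0000 0.0000 0.0000
k=6: j=0 S=37.3178 intr=78.6622 cont=78.2669 V=78.6622[EX]; j=1 S=55.5877 intr=60.3923 cont=59.9970 V=60.3923[EX]; j=2 S=82.8021 intr=33.1779 cont=32.7826 V=33.1779[EX]; j=3 S=123.3400 intr=0.0000 cont=8.0468 V=8.0468[hold]; j=4 S=183.7243 intr=0.0000 cont=0.0000 V=0.0000[hold]; j=5 S=273.6714 intr=0.0000 cont=0.0000 V=0.0000[hold]; j=6 S=407.6543 intr=0.0000 cont=0.0000 V=0.0000[hold]  S*(6)=82.8021
k=5: j=0 S=45.5457 intr=70.4343 cont=70.0390 V=70.4343[EX]; j=1 S=67.8438 intr=48.1362 cont=47.7409 V=48.1362[EX]; j=2 S=101.0584 intr=14.9216 cont=21.5720 V=21.5720[hold]; j=3 S=150.5342 intr=0.0000 cont=4.3395 V=4.3395[hold]; j=4 S=224.2322 intr=0.0000 cont=0.0000 V=0.0000[hold]; j=5 S=334.0109 intr=0.0000 cont=0.0000 V=0.0000[hold]  S*(5)=67.8438
k=4: j=0 S=55.5877 intr=60.3923 cont=59.9970 V=60.3923[EX]; j=1 S=82.8021 intr=33.1779 cont=35.8239 V=35.8239[hold]; j=2 S=123.3400 intr=0.0000 cont=13.6178 V=13.6178[hold]; j=3 S=183.7243 intr=0.0000 cont=2.3402 V=2.3402[hold]; j=4 S=273.6714 intr=0.0000 cont=0.0000 V=0.0000[hold]  S*(4)=55.5877
k=3: j=0 S=67.8438 intr=48.1362 cont=48.9510 V=48.9510[hold]; j=1 S=101.0584 intr=14.9216 cont=25.5466 V=25.5466[hold]; j=2 S=150.5342 intr=0.0000 cont=8.4139 V=8.4139[hold]; j=3 S=224.2322 intr=0.0000 cont=1.2620 V=1.2620[hold]  S*(3)=-
k=2: j=0 S=82.8021 intr=33.1779 cont=38.0809 V=38.0809[hold]; j=1 S=123.3400 intr=0.0000 cont=17.6245 V=17.6245[hold]; j=2 S=183.7243 intr=0.0000 cont=5.1146 V=5.1146[hold]  S*(2)=-
k=1: j=0 S=101.0584 intr=14.9216 cont=28.5961 V=28.5961[hold]; j=1 S=150.5342 intr=0.0000 cont=11.8434 V=11.8434[hold]  S*(1)=-
k=0: j=0 S=123.3400 intr=0.0000 cont=20.8373 V=20.8373[hold]  S*(0)=-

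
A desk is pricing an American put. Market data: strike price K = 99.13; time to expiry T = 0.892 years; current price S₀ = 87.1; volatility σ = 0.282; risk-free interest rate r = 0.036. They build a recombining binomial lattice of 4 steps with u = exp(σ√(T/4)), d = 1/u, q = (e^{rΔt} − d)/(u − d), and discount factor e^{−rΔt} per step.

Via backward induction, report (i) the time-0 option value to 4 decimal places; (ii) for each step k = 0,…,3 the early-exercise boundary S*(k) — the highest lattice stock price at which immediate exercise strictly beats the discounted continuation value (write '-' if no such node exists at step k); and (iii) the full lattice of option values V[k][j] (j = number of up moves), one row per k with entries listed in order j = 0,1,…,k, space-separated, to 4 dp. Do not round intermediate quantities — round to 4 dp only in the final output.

price = 15.8726
boundary = - - 66.7344 76.2402
tree:
15.8726
23.2569 8.6545
32.3956 14.3826 2.9960
40.7162 22.8898 6.0035 0.0000
47.9994 32.3956 12.0300 0.0000 0.0000

Δt=0.22300  u=1.14244  d=0.87532  q=0.49693  discount=0.99200
step 4 (expiry): payoffs max(K−S,0) = 47.9994 32.3956 12.0300 0.0000 0.0000
step 3: (k=3,j=0): S=58.4138, (K−S)⁺=40.7162, hold=39.9236 ⇒ V=40.7162 exercise | (k=3,j=1): S=76.2402, (K−S)⁺=22.8898, hold=22.0972 ⇒ V=22.8898 exercise | (k=3,j=2): S=99.5067, (K−S)⁺=0.0000, hold=6.0035 ⇒ V=6.0035 continue | (k=3,j=3): S=129.8737, (K−S)⁺=0.0000, hold=0.0000 ⇒ V=0.0000 continue  boundary S*=76.2402
step 2: (k=2,j=0): S=66.7344, (K−S)⁺=32.3956, hold=31.6030 ⇒ V=32.3956 exercise | (k=2,j=1): S=87.1000, (K−S)⁺=12.0300, hold=14.3826 ⇒ V=14.3826 continue | (k=2,j=2): S=113.6807, (K−S)⁺=0.0000, hold=2.9960 ⇒ V=2.9960 continue  boundary S*=66.7344
step 1: (k=1,j=0): S=76.2402, (K−S)⁺=22.8898, hold=23.2569 ⇒ V=23.2569 continue | (k=1,j=1): S=99.5067, (K−S)⁺=0.0000, hold=8.6545 ⇒ V=8.6545 continue  boundary S*=-
step 0: (k=0,j=0): S=87.1000, (K−S)⁺=12.0300, hold=15.8726 ⇒ V=15.8726 continue  boundary S*=-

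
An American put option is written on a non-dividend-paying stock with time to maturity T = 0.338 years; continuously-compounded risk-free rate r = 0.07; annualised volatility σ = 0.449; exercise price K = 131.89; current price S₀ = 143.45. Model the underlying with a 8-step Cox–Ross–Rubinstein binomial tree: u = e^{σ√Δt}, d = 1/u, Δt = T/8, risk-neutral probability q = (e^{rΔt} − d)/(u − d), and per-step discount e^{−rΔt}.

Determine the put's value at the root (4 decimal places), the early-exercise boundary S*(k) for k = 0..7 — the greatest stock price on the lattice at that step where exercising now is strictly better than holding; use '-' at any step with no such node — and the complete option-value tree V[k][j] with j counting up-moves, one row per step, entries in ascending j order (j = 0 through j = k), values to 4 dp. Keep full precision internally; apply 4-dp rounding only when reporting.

Δt=0.04225, u=1.09668, d=0.91184, q=0.49297, disc=e^(-rΔt)=0.99705
k=8 terminal: V=max(K-S,0) → 63.3335 49.4360 32.7213 12.6183 0.0000 0.0000 0.0000 0.0000 0.0000
k=7: j=0 S=75.1848 intr=56.7052 cont=56.3157 V=56.7052[EX]; j=1 S=90.4259 intr=41.4641 cont=41.0746 V=41.4641[EX]; j=2 S=108.7567 intr=23.1333 cont=22.7438 V=23.1333[EX]; j=3 S=130.8034 intr=1.0866 cont=6.3790 V=6.3790[hold]; j=4 S=157.3193 intr=0.0000 cont=0.0000 V=0.0000[hold]; j=5 S=189.2104 intr=0.0000 cont=0.0000 V=0.0000[hold]; j=6 S=227.5664 intr=0.0000 cont=0.0000 V=0.0000[hold]; j=7 S=273.6977 intr=0.0000 cont=0.0000 V=0.0000[hold]  S*(7)=108.7567
k=6: j=0 S=82.4540 intr=49.4360 cont=49.0465 V=49.4360[EX]; j=1 S=99.1687 intr=32.7213 cont=32.3318 V=32.7213[EX]; j=2 S=119.2717 intr=12.6183 cont=14.8300 V=14.8300[hold]; j=3 S=143.4500 intr=0.0000 cont=3.2248 V=3.2248[hold]; j=4 S=172.5296 intr=0.0000 cont=0.0000 V=0.0000[hold]; j=5 S=207.5040 intr=0.0000 cont=0.0000 V=0.0000[hold]; j=6 S=249.5684 intr=0.0000 cont=0.0000 V=0.0000[hold]  S*(6)=99.1687
k=5: j=0 S=90.4259 intr=41.4641 cont=41.0746 V=41.4641[EX]; j=1 S=108.7567 intr=23.1333 cont=23.8309 V=23.8309[hold]; j=2 S=130.8034 intr=1.0866 cont=9.0821 V=9.0821[hold]; j=3 S=157.3193 intr=0.0000 cont=1.6303 V=1.6303[hold]; j=4 S=189.2104 intr=0.0000 cont=0.0000 V=0.0000[hold]; j=5 S=227.5664 intr=0.0000 cont=0.0000 V=0.0000[hold]  S*(5)=90.4259
k=4: j=0 S=99.1687 intr=32.7213 cont=32.6747 V=32.7213[EX]; j=1 S=119.2717 intr=12.6183 cont=16.5113 V=16.5113[hold]; j=2 S=143.4500 intr=0.0000 cont=5.3926 V=5.3926[hold]; j=3 S=172.5296 intr=0.0000 cont=0.8241 V=0.8241[hold]; j=4 S=207.5040 intr=0.0000 cont=0.0000 V=0.0000[hold]  S*(4)=99.1687
k=3: j=0 S=108.7567 intr=23.1333 cont=24.6573 V=24.6573[hold]; j=1 S=130.8034 intr=1.0866 cont=10.9976 V=10.9976[hold]; j=2 S=157.3193 intr=0.0000 cont=3.1312 V=3.1312[hold]; j=3 S=189.2104 intr=0.0000 cont=0.4166 V=0.4166[hold]  S*(3)=-
k=2: j=0 S=119.2717 intr=12.6183 cont=17.8706 V=17.8706[hold]; j=1 S=143.4500 intr=0.0000 cont=7.0987 V=7.0987[hold]; j=2 S=172.5296 intr=0.0000 cont=1.7877 V=1.7877[hold]  S*(2)=-
k=1: j=0 S=130.8034 intr=1.0866 cont=12.5233 V=12.5233[hold]; j=1 S=157.3193 intr=0.0000 cont=4.4673 V=4.4673[hold]  S*(1)=-
k=0: j=0 S=143.4500 intr=0.0000 cont=8.5267 V=8.5267[hold]  S*(0)=-

price = 8.5267
boundary = - - - - 99.1687 90.4259 99.1687 108.7567
tree:
8.5267
12.5233 4.4673
17.8706 7.0987 1.7877
24.6573 10.9976 3.1312 0.4166
32.7213 16.5113 5.3926 0.8241 0.0000
41.4641 23.8309 9.0821 1.6303 0.0000 0.0000
49.4360 32.7213 14.8300 3.2248 0.0000 0.0000 0.0000
56.7052 41.4641 23.1333 6.3790 0.0000 0.0000 0.0000 0.0000
63.3335 49.4360 32.7213 12.6183 0.0000 0.0000 0.0000 0.0000 0.0000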